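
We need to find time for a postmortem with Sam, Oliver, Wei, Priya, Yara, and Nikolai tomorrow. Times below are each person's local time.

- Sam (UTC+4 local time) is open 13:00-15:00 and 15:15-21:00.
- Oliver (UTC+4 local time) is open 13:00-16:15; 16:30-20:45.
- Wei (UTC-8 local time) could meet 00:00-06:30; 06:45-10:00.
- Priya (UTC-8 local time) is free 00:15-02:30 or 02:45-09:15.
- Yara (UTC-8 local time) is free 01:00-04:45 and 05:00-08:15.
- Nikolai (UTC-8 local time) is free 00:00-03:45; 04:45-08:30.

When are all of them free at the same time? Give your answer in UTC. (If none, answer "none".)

Sam in UTC: 09:00-11:00, 11:15-17:00 (subtract 4h to convert from UTC+4).
Oliver in UTC: 09:00-12:15, 12:30-16:45 (subtract 4h to convert from UTC+4).
Wei in UTC: 08:00-14:30, 14:45-18:00 (add 8h to convert from UTC-8).
Priya in UTC: 08:15-10:30, 10:45-17:15 (add 8h to convert from UTC-8).
Yara in UTC: 09:00-12:45, 13:00-16:15 (add 8h to convert from UTC-8).
Nikolai in UTC: 08:00-11:45, 12:45-16:30 (add 8h to convert from UTC-8).
Sam ∩ Oliver: 09:00-11:00, 11:15-12:15, 12:30-16:45.
Sam ∩ Oliver ∩ Wei: 09:00-11:00, 11:15-12:15, 12:30-14:30, 14:45-16:45.
Sam ∩ Oliver ∩ Wei ∩ Priya: 09:00-10:30, 10:45-11:00, 11:15-12:15, 12:30-14:30, 14:45-16:45.
Sam ∩ Oliver ∩ Wei ∩ Priya ∩ Yara: 09:00-10:30, 10:45-11:00, 11:15-12:15, 12:30-12:45, 13:00-14:30, 14:45-16:15.
Sam ∩ Oliver ∩ Wei ∩ Priya ∩ Yara ∩ Nikolai: 09:00-10:30, 10:45-11:00, 11:15-11:45, 13:00-14:30, 14:45-16:15.
So the common availability across everyone is 09:00-10:30, 10:45-11:00, 11:15-11:45, 13:00-14:30, 14:45-16:15.

09:00-10:30, 10:45-11:00, 11:15-11:45, 13:00-14:30, 14:45-16:15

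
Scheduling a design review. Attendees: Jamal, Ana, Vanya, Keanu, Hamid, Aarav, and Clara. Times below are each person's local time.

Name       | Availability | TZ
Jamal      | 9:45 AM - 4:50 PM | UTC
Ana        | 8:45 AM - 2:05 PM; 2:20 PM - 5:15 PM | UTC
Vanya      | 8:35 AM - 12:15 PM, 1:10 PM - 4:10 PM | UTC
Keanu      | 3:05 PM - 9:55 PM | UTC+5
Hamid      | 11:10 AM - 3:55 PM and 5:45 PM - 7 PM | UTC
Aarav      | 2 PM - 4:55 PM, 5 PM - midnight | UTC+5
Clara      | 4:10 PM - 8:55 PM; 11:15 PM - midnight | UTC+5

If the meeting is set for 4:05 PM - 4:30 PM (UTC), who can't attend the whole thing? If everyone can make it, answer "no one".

Jamal in UTC: 09:45-16:50.
Ana in UTC: 08:45-14:05, 14:20-17:15.
Vanya in UTC: 08:35-12:15, 13:10-16:10.
Keanu in UTC: 10:05-16:55 (subtract 5h to convert from UTC+5).
Hamid in UTC: 11:10-15:55, 17:45-19:00.
Aarav in UTC: 09:00-11:55, 12:00-19:00 (subtract 5h to convert from UTC+5).
Clara in UTC: 11:10-15:55, 18:15-19:00 (subtract 5h to convert from UTC+5).
Jamal: free for 16:05-16:30. Ana: free for 16:05-16:30. Vanya: not fully free for 16:05-16:30. Keanu: free for 16:05-16:30. Hamid: not fully free for 16:05-16:30. Aarav: free for 16:05-16:30. Clara: not fully free for 16:05-16:30.

Clara, Hamid, Vanya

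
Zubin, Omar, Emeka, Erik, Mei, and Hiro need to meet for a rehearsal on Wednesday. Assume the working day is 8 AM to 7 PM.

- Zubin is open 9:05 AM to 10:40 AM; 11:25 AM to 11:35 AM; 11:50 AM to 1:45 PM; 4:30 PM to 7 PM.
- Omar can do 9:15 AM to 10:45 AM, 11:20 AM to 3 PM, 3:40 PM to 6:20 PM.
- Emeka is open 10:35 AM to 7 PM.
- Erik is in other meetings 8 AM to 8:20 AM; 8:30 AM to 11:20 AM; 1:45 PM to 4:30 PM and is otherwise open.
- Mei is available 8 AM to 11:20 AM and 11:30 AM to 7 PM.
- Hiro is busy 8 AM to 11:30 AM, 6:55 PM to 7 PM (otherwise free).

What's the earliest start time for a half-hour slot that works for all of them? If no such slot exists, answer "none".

Zubin free: 09:05-10:40, 11:25-11:35, 11:50-13:45, 16:30-19:00.
Omar free: 09:15-10:45, 11:20-15:00, 15:40-18:20.
Emeka free: 10:35-19:00.
Erik free: 08:20-08:30, 11:20-13:45, 16:30-19:00 (invert busy blocks within the working day).
Mei free: 08:00-11:20, 11:30-19:00.
Hiro free: 11:30-18:55 (invert busy blocks within the working day).
Zubin ∩ Omar: 09:15-10:40, 11:25-11:35, 11:50-13:45, 16:30-18:20.
Zubin ∩ Omar ∩ Emeka: 10:35-10:40, 11:25-11:35, 11:50-13:45, 16:30-18:20.
Zubin ∩ Omar ∩ Emeka ∩ Erik: 11:25-11:35, 11:50-13:45, 16:30-18:20.
Zubin ∩ Omar ∩ Emeka ∩ Erik ∩ Mei: 11:30-11:35, 11:50-13:45, 16:30-18:20.
Zubin ∩ Omar ∩ Emeka ∩ Erik ∩ Mei ∩ Hiro: 11:30-11:35, 11:50-13:45, 16:30-18:20.
The first common window of at least 30 minutes is 11:50-13:45, so the earliest start is 11:50.

11:50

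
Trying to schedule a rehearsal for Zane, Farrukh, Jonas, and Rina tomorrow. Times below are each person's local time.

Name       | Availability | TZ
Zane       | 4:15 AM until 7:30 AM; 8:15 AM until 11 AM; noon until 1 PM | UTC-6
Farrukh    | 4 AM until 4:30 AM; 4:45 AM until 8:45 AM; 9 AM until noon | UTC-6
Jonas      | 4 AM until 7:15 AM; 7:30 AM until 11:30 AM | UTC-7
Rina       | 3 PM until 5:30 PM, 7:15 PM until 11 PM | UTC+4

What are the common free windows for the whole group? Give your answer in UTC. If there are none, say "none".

11:00-13:30, 15:15-17:00

Zane in UTC: 10:15-13:30, 14:15-17:00, 18:00-19:00 (add 6h to convert from UTC-6).
Farrukh in UTC: 10:00-10:30, 10:45-14:45, 15:00-18:00 (add 6h to convert from UTC-6).
Jonas in UTC: 11:00-14:15, 14:30-18:30 (add 7h to convert from UTC-7).
Rina in UTC: 11:00-13:30, 15:15-19:00 (subtract 4h to convert from UTC+4).
Zane ∩ Farrukh: 10:15-10:30, 10:45-13:30, 14:15-14:45, 15:00-17:00.
Zane ∩ Farrukh ∩ Jonas: 11:00-13:30, 14:30-14:45, 15:00-17:00.
Zane ∩ Farrukh ∩ Jonas ∩ Rina: 11:00-13:30, 15:15-17:00.
So the common availability across everyone is 11:00-13:30, 15:15-17:00.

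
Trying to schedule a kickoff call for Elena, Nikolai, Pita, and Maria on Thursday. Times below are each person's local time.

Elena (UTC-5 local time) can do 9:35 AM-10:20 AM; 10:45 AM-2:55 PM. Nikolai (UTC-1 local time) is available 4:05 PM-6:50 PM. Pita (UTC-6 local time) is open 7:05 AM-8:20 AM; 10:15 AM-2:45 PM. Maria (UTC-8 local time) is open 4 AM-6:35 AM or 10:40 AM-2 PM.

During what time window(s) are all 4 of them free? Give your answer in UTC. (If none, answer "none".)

18:40-19:50

Elena in UTC: 14:35-15:20, 15:45-19:55 (add 5h to convert from UTC-5).
Nikolai in UTC: 17:05-19:50 (add 1h to convert from UTC-1).
Pita in UTC: 13:05-14:20, 16:15-20:45 (add 6h to convert from UTC-6).
Maria in UTC: 12:00-14:35, 18:40-22:00 (add 8h to convert from UTC-8).
Elena ∩ Nikolai: 17:05-19:50.
Elena ∩ Nikolai ∩ Pita: 17:05-19:50.
Elena ∩ Nikolai ∩ Pita ∩ Maria: 18:40-19:50.
So the common availability across everyone is 18:40-19:50.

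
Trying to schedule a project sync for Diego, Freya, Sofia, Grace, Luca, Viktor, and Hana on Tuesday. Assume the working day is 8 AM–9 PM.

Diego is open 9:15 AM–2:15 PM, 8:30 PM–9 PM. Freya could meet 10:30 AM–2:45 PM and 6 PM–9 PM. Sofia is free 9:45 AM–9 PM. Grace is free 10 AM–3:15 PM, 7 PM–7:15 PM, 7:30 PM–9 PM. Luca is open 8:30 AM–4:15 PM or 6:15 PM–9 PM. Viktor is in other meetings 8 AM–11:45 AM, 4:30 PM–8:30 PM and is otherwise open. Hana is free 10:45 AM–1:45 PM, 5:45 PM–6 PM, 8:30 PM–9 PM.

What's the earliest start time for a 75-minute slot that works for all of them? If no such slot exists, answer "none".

11:45

Diego free: 09:15-14:15, 20:30-21:00.
Freya free: 10:30-14:45, 18:00-21:00.
Sofia free: 09:45-21:00.
Grace free: 10:00-15:15, 19:00-19:15, 19:30-21:00.
Luca free: 08:30-16:15, 18:15-21:00.
Viktor free: 11:45-16:30, 20:30-21:00 (invert busy blocks within the working day).
Hana free: 10:45-13:45, 17:45-18:00, 20:30-21:00.
Diego ∩ Freya: 10:30-14:15, 20:30-21:00.
Diego ∩ Freya ∩ Sofia: 10:30-14:15, 20:30-21:00.
Diego ∩ Freya ∩ Sofia ∩ Grace: 10:30-14:15, 20:30-21:00.
Diego ∩ Freya ∩ Sofia ∩ Grace ∩ Luca: 10:30-14:15, 20:30-21:00.
Diego ∩ Freya ∩ Sofia ∩ Grace ∩ Luca ∩ Viktor: 11:45-14:15, 20:30-21:00.
Diego ∩ Freya ∩ Sofia ∩ Grace ∩ Luca ∩ Viktor ∩ Hana: 11:45-13:45, 20:30-21:00.
The first common window of at least 75 minutes is 11:45-13:45, so the earliest start is 11:45.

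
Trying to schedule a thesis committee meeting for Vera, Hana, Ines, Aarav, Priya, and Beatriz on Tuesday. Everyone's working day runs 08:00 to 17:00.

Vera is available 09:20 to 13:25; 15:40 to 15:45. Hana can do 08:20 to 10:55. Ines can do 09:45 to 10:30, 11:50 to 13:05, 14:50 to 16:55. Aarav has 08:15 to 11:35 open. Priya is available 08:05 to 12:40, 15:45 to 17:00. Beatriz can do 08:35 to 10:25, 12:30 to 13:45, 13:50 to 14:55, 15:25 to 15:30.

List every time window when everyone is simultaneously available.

09:45-10:25

Vera ∩ Hana: 09:20-10:55.
Vera ∩ Hana ∩ Ines: 09:45-10:30.
Vera ∩ Hana ∩ Ines ∩ Aarav: 09:45-10:30.
Vera ∩ Hana ∩ Ines ∩ Aarav ∩ Priya: 09:45-10:30.
Vera ∩ Hana ∩ Ines ∩ Aarav ∩ Priya ∩ Beatriz: 09:45-10:25.
So the common availability across everyone is 09:45-10:25.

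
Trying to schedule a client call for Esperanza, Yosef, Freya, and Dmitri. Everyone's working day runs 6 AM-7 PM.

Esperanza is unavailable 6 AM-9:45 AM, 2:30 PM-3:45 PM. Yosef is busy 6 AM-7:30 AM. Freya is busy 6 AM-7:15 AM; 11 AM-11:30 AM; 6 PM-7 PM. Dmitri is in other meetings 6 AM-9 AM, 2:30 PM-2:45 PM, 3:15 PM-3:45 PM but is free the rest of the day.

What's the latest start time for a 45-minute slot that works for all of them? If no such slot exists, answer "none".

17:15

Esperanza free: 09:45-14:30, 15:45-19:00 (invert busy blocks within the working day).
Yosef free: 07:30-19:00 (invert busy blocks within the working day).
Freya free: 07:15-11:00, 11:30-18:00 (invert busy blocks within the working day).
Dmitri free: 09:00-14:30, 14:45-15:15, 15:45-19:00 (invert busy blocks within the working day).
Esperanza ∩ Yosef: 09:45-14:30, 15:45-19:00.
Esperanza ∩ Yosef ∩ Freya: 09:45-11:00, 11:30-14:30, 15:45-18:00.
Esperanza ∩ Yosef ∩ Freya ∩ Dmitri: 09:45-11:00, 11:30-14:30, 15:45-18:00.
So the common availability across everyone is 09:45-11:00, 11:30-14:30, 15:45-18:00.
The last common window of at least 45 minutes is 15:45-18:00; a 45-minute meeting can start as late as 17:15 and still end by 18:00.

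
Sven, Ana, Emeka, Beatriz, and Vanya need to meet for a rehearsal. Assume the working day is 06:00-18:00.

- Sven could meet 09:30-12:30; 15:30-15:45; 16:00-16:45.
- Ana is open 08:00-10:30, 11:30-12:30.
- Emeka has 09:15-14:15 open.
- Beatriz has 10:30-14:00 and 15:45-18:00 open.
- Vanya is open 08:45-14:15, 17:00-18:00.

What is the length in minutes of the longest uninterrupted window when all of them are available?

60

Sven ∩ Ana: 09:30-10:30, 11:30-12:30.
Sven ∩ Ana ∩ Emeka: 09:30-10:30, 11:30-12:30.
Sven ∩ Ana ∩ Emeka ∩ Beatriz: 11:30-12:30.
Sven ∩ Ana ∩ Emeka ∩ Beatriz ∩ Vanya: 11:30-12:30.
The longest is 11:30-12:30 at 60 minutes.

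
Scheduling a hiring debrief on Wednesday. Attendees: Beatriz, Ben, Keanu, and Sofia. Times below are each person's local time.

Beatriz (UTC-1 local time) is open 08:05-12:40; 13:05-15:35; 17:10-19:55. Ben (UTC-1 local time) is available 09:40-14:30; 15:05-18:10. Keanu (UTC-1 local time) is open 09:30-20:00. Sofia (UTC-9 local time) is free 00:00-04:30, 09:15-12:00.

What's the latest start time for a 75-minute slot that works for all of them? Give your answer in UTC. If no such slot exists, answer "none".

12:15

Beatriz in UTC: 09:05-13:40, 14:05-16:35, 18:10-20:55 (add 1h to convert from UTC-1).
Ben in UTC: 10:40-15:30, 16:05-19:10 (add 1h to convert from UTC-1).
Keanu in UTC: 10:30-21:00 (add 1h to convert from UTC-1).
Sofia in UTC: 09:00-13:30, 18:15-21:00 (add 9h to convert from UTC-9).
Beatriz ∩ Ben: 10:40-13:40, 14:05-15:30, 16:05-16:35, 18:10-19:10.
Beatriz ∩ Ben ∩ Keanu: 10:40-13:40, 14:05-15:30, 16:05-16:35, 18:10-19:10.
Beatriz ∩ Ben ∩ Keanu ∩ Sofia: 10:40-13:30, 18:15-19:10.
The last common window of at least 75 minutes is 10:40-13:30; a 75-minute meeting can start as late as 12:15 and still end by 13:30.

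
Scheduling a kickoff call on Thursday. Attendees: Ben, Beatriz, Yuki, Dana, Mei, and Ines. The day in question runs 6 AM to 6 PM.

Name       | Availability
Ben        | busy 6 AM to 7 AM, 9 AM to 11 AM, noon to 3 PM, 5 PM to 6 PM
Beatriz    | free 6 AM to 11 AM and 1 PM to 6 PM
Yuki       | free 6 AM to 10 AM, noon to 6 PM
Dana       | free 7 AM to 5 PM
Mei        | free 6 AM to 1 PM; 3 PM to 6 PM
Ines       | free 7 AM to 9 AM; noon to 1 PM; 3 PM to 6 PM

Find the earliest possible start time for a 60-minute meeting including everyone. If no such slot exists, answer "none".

07:00

Ben free: 07:00-09:00, 11:00-12:00, 15:00-17:00 (invert busy blocks within the working day).
Beatriz free: 06:00-11:00, 13:00-18:00.
Yuki free: 06:00-10:00, 12:00-18:00.
Dana free: 07:00-17:00.
Mei free: 06:00-13:00, 15:00-18:00.
Ines free: 07:00-09:00, 12:00-13:00, 15:00-18:00.
Ben ∩ Beatriz: 07:00-09:00, 15:00-17:00.
Ben ∩ Beatriz ∩ Yuki: 07:00-09:00, 15:00-17:00.
Ben ∩ Beatriz ∩ Yuki ∩ Dana: 07:00-09:00, 15:00-17:00.
Ben ∩ Beatriz ∩ Yuki ∩ Dana ∩ Mei: 07:00-09:00, 15:00-17:00.
Ben ∩ Beatriz ∩ Yuki ∩ Dana ∩ Mei ∩ Ines: 07:00-09:00, 15:00-17:00.
The first common window of at least 60 minutes is 07:00-09:00, so the earliest start is 07:00.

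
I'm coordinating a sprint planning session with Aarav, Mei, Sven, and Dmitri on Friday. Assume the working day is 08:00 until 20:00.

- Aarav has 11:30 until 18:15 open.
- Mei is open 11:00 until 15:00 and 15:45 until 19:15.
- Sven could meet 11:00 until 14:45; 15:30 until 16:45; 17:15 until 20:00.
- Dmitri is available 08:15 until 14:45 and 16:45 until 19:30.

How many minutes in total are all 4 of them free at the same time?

255

Aarav ∩ Mei: 11:30-15:00, 15:45-18:15.
Aarav ∩ Mei ∩ Sven: 11:30-14:45, 15:45-16:45, 17:15-18:15.
Aarav ∩ Mei ∩ Sven ∩ Dmitri: 11:30-14:45, 17:15-18:15.
Summing the common windows: 195 + 60 = 255 minutes.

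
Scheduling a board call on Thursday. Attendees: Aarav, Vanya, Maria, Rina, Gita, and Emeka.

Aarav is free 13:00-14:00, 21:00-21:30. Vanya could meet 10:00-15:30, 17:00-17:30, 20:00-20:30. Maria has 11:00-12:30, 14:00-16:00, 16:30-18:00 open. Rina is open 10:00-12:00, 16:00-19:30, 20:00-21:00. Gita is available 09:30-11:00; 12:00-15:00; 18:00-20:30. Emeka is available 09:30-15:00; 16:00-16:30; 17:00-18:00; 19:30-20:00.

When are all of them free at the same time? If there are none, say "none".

Aarav ∩ Vanya: 13:00-14:00.
Aarav ∩ Vanya ∩ Maria: ∅.
Aarav ∩ Vanya ∩ Maria ∩ Rina: ∅.
Aarav ∩ Vanya ∩ Maria ∩ Rina ∩ Gita: ∅.
Aarav ∩ Vanya ∩ Maria ∩ Rina ∩ Gita ∩ Emeka: ∅.
There is no time when everyone is free.

none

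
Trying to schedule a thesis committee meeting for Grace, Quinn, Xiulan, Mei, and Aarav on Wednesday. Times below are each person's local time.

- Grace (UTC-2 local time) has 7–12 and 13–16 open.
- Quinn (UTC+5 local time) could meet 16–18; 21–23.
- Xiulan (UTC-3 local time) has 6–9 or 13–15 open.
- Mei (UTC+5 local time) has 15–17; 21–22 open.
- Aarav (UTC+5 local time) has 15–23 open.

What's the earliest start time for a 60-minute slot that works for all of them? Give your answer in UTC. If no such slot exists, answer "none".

Grace in UTC: 09:00-14:00, 15:00-18:00 (add 2h to convert from UTC-2).
Quinn in UTC: 11:00-13:00, 16:00-18:00 (subtract 5h to convert from UTC+5).
Xiulan in UTC: 09:00-12:00, 16:00-18:00 (add 3h to convert from UTC-3).
Mei in UTC: 10:00-12:00, 16:00-17:00 (subtract 5h to convert from UTC+5).
Aarav in UTC: 10:00-18:00 (subtract 5h to convert from UTC+5).
Grace ∩ Quinn: 11:00-13:00, 16:00-18:00.
Grace ∩ Quinn ∩ Xiulan: 11:00-12:00, 16:00-18:00.
Grace ∩ Quinn ∩ Xiulan ∩ Mei: 11:00-12:00, 16:00-17:00.
Grace ∩ Quinn ∩ Xiulan ∩ Mei ∩ Aarav: 11:00-12:00, 16:00-17:00.
The first common window of at least 60 minutes is 11:00-12:00, so the earliest start is 11:00.

11:00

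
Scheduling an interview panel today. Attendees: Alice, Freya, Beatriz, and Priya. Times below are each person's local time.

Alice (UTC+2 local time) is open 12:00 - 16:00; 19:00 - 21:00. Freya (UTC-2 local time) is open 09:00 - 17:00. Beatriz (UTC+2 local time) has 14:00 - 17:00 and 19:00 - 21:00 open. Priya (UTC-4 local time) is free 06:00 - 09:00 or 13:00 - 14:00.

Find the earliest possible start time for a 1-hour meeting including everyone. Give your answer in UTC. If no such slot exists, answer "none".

12:00

Alice in UTC: 10:00-14:00, 17:00-19:00 (subtract 2h to convert from UTC+2).
Freya in UTC: 11:00-19:00 (add 2h to convert from UTC-2).
Beatriz in UTC: 12:00-15:00, 17:00-19:00 (subtract 2h to convert from UTC+2).
Priya in UTC: 10:00-13:00, 17:00-18:00 (add 4h to convert from UTC-4).
Alice ∩ Freya: 11:00-14:00, 17:00-19:00.
Alice ∩ Freya ∩ Beatriz: 12:00-14:00, 17:00-19:00.
Alice ∩ Freya ∩ Beatriz ∩ Priya: 12:00-13:00, 17:00-18:00.
So the common availability across everyone is 12:00-13:00, 17:00-18:00.
The first common window of at least 60 minutes is 12:00-13:00, so the earliest start is 12:00.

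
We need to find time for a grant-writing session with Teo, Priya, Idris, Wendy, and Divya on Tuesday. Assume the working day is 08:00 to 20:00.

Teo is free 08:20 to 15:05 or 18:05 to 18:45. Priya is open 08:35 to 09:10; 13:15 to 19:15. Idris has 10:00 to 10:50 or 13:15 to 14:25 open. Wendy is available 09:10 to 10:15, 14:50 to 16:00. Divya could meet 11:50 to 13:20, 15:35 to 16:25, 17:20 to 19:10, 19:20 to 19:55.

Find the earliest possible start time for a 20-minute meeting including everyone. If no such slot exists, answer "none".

none

Teo ∩ Priya: 08:35-09:10, 13:15-15:05, 18:05-18:45.
Teo ∩ Priya ∩ Idris: 13:15-14:25.
Teo ∩ Priya ∩ Idris ∩ Wendy: ∅.
Teo ∩ Priya ∩ Idris ∩ Wendy ∩ Divya: ∅.
There is no time when everyone is free.
No common window is at least 20 minutes long.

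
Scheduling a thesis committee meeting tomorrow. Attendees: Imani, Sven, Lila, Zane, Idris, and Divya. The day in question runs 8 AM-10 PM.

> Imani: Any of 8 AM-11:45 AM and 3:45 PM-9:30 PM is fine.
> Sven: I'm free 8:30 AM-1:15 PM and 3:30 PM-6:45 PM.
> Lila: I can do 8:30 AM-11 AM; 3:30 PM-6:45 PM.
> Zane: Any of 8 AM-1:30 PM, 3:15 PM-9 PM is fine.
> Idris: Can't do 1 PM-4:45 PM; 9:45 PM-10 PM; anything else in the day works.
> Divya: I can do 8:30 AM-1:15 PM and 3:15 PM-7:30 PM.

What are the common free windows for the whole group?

08:30-11:00, 16:45-18:45

Imani free: 08:00-11:45, 15:45-21:30.
Sven free: 08:30-13:15, 15:30-18:45.
Lila free: 08:30-11:00, 15:30-18:45.
Zane free: 08:00-13:30, 15:15-21:00.
Idris free: 08:00-13:00, 16:45-21:45 (invert busy blocks within the working day).
Divya free: 08:30-13:15, 15:15-19:30.
Imani ∩ Sven: 08:30-11:45, 15:45-18:45.
Imani ∩ Sven ∩ Lila: 08:30-11:00, 15:45-18:45.
Imani ∩ Sven ∩ Lila ∩ Zane: 08:30-11:00, 15:45-18:45.
Imani ∩ Sven ∩ Lila ∩ Zane ∩ Idris: 08:30-11:00, 16:45-18:45.
Imani ∩ Sven ∩ Lila ∩ Zane ∩ Idris ∩ Divya: 08:30-11:00, 16:45-18:45.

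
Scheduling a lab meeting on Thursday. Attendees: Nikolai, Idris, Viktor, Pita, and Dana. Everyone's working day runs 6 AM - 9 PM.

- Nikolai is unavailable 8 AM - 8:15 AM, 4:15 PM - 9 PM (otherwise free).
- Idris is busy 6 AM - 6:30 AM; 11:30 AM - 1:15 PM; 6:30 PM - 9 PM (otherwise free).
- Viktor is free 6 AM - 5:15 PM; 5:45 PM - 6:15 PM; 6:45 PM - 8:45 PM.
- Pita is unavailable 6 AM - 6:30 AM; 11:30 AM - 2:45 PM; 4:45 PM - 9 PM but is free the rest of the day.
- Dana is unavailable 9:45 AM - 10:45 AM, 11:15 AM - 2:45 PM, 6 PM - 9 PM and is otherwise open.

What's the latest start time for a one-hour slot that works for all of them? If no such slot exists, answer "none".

Nikolai free: 06:00-08:00, 08:15-16:15 (invert busy blocks within the working day).
Idris free: 06:30-11:30, 13:15-18:30 (invert busy blocks within the working day).
Viktor free: 06:00-17:15, 17:45-18:15, 18:45-20:45.
Pita free: 06:30-11:30, 14:45-16:45 (invert busy blocks within the working day).
Dana free: 06:00-09:45, 10:45-11:15, 14:45-18:00 (invert busy blocks within the working day).
Nikolai ∩ Idris: 06:30-08:00, 08:15-11:30, 13:15-16:15.
Nikolai ∩ Idris ∩ Viktor: 06:30-08:00, 08:15-11:30, 13:15-16:15.
Nikolai ∩ Idris ∩ Viktor ∩ Pita: 06:30-08:00, 08:15-11:30, 14:45-16:15.
Nikolai ∩ Idris ∩ Viktor ∩ Pita ∩ Dana: 06:30-08:00, 08:15-09:45, 10:45-11:15, 14:45-16:15.
The last common window of at least 60 minutes is 14:45-16:15; a 60-minute meeting can start as late as 15:15 and still end by 16:15.

15:15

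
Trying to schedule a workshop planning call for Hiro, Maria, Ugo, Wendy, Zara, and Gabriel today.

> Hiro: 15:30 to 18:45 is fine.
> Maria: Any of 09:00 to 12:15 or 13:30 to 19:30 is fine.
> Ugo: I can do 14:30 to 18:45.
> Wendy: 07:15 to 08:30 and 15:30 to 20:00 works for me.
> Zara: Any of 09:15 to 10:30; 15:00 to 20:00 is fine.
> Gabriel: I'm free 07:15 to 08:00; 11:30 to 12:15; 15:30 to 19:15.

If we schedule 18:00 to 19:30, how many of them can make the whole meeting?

Maria, Wendy, and Zara can make the full 18:00-19:30 slot — that's 3.

3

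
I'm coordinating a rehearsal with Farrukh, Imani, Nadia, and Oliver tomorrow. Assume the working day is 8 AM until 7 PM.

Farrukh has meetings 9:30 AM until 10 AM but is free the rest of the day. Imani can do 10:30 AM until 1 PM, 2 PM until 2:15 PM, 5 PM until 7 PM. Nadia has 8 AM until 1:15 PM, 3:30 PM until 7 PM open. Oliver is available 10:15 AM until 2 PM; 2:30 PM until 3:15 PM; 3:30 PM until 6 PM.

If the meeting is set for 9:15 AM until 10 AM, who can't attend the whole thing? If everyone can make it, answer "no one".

Farrukh free: 08:00-09:30, 10:00-19:00 (invert busy blocks within the working day).
Imani free: 10:30-13:00, 14:00-14:15, 17:00-19:00.
Nadia free: 08:00-13:15, 15:30-19:00.
Oliver free: 10:15-14:00, 14:30-15:15, 15:30-18:00.
Farrukh: not fully free for 09:15-10:00. Imani: not fully free for 09:15-10:00. Nadia: free for 09:15-10:00. Oliver: not fully free for 09:15-10:00.

Farrukh, Imani, Oliver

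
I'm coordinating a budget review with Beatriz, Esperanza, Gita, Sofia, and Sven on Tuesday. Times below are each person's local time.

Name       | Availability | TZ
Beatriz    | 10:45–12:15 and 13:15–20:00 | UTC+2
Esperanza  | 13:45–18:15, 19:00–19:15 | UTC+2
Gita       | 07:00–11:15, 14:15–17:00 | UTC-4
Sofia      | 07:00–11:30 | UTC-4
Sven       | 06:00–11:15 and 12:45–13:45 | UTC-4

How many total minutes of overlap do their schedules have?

Beatriz in UTC: 08:45-10:15, 11:15-18:00 (subtract 2h to convert from UTC+2).
Esperanza in UTC: 11:45-16:15, 17:00-17:15 (subtract 2h to convert from UTC+2).
Gita in UTC: 11:00-15:15, 18:15-21:00 (add 4h to convert from UTC-4).
Sofia in UTC: 11:00-15:30 (add 4h to convert from UTC-4).
Sven in UTC: 10:00-15:15, 16:45-17:45 (add 4h to convert from UTC-4).
Beatriz ∩ Esperanza: 11:45-16:15, 17:00-17:15.
Beatriz ∩ Esperanza ∩ Gita: 11:45-15:15.
Beatriz ∩ Esperanza ∩ Gita ∩ Sofia: 11:45-15:15.
Beatriz ∩ Esperanza ∩ Gita ∩ Sofia ∩ Sven: 11:45-15:15.
That's a single block of 210 minutes.

210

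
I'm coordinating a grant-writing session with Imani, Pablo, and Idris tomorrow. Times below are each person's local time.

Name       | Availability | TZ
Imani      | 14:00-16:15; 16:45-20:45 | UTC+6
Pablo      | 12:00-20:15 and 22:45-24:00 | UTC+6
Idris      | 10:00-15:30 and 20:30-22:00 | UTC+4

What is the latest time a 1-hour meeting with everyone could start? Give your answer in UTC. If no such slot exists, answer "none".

Imani in UTC: 08:00-10:15, 10:45-14:45 (subtract 6h to convert from UTC+6).
Pablo in UTC: 06:00-14:15, 16:45-18:00 (subtract 6h to convert from UTC+6).
Idris in UTC: 06:00-11:30, 16:30-18:00 (subtract 4h to convert from UTC+4).
Imani ∩ Pablo: 08:00-10:15, 10:45-14:15.
Imani ∩ Pablo ∩ Idris: 08:00-10:15, 10:45-11:30.
So the common availability across everyone is 08:00-10:15, 10:45-11:30.
The last common window of at least 60 minutes is 08:00-10:15; a 60-minute meeting can start as late as 09:15 and still end by 10:15.

09:15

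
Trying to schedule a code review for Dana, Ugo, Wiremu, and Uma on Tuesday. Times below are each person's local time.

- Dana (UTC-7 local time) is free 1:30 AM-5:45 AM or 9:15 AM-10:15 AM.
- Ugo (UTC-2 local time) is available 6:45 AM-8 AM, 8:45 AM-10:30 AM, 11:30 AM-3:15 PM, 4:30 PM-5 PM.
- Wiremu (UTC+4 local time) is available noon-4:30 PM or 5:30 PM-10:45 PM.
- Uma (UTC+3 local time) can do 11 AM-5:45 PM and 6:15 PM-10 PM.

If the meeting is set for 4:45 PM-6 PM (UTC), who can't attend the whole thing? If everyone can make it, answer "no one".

Dana, Ugo

Dana in UTC: 08:30-12:45, 16:15-17:15 (add 7h to convert from UTC-7).
Ugo in UTC: 08:45-10:00, 10:45-12:30, 13:30-17:15, 18:30-19:00 (add 2h to convert from UTC-2).
Wiremu in UTC: 08:00-12:30, 13:30-18:45 (subtract 4h to convert from UTC+4).
Uma in UTC: 08:00-14:45, 15:15-19:00 (subtract 3h to convert from UTC+3).
Dana: not fully free for 16:45-18:00. Ugo: not fully free for 16:45-18:00. Wiremu: free for 16:45-18:00. Uma: free for 16:45-18:00.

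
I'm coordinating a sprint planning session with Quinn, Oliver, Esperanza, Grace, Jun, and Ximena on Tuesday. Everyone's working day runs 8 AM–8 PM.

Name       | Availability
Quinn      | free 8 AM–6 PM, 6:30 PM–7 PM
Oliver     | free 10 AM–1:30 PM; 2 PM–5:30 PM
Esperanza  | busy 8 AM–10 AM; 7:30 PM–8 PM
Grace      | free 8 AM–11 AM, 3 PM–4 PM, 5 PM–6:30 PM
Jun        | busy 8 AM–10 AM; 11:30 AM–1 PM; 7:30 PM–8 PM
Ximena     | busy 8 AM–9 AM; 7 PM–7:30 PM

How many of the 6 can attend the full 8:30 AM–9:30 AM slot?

2

Quinn free: 08:00-18:00, 18:30-19:00.
Oliver free: 10:00-13:30, 14:00-17:30.
Esperanza free: 10:00-19:30 (invert busy blocks within the working day).
Grace free: 08:00-11:00, 15:00-16:00, 17:00-18:30.
Jun free: 10:00-11:30, 13:00-19:30 (invert busy blocks within the working day).
Ximena free: 09:00-19:00, 19:30-20:00 (invert busy blocks within the working day).
Quinn and Grace can make the full 08:30-09:30 slot — that's 2.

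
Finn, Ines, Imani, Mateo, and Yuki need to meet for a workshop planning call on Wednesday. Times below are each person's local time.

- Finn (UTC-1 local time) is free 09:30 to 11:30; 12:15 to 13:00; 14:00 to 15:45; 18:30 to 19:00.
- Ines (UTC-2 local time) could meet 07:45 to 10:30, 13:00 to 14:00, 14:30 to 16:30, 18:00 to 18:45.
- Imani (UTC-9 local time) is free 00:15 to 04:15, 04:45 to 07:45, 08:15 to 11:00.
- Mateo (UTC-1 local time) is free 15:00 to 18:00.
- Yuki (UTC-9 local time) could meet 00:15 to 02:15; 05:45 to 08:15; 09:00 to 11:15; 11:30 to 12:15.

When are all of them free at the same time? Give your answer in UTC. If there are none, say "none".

16:30-16:45

Finn in UTC: 10:30-12:30, 13:15-14:00, 15:00-16:45, 19:30-20:00 (add 1h to convert from UTC-1).
Ines in UTC: 09:45-12:30, 15:00-16:00, 16:30-18:30, 20:00-20:45 (add 2h to convert from UTC-2).
Imani in UTC: 09:15-13:15, 13:45-16:45, 17:15-20:00 (add 9h to convert from UTC-9).
Mateo in UTC: 16:00-19:00 (add 1h to convert from UTC-1).
Yuki in UTC: 09:15-11:15, 14:45-17:15, 18:00-20:15, 20:30-21:15 (add 9h to convert from UTC-9).
Finn ∩ Ines: 10:30-12:30, 15:00-16:00, 16:30-16:45.
Finn ∩ Ines ∩ Imani: 10:30-12:30, 15:00-16:00, 16:30-16:45.
Finn ∩ Ines ∩ Imani ∩ Mateo: 16:30-16:45.
Finn ∩ Ines ∩ Imani ∩ Mateo ∩ Yuki: 16:30-16:45.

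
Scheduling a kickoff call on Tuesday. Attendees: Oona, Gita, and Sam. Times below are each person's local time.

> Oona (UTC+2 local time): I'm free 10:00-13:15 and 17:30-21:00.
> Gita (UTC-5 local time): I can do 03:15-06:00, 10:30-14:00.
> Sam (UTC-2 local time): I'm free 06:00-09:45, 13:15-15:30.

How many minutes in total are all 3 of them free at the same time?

285

Oona in UTC: 08:00-11:15, 15:30-19:00 (subtract 2h to convert from UTC+2).
Gita in UTC: 08:15-11:00, 15:30-19:00 (add 5h to convert from UTC-5).
Sam in UTC: 08:00-11:45, 15:15-17:30 (add 2h to convert from UTC-2).
Oona ∩ Gita: 08:15-11:00, 15:30-19:00.
Oona ∩ Gita ∩ Sam: 08:15-11:00, 15:30-17:30.
Summing the common windows: 165 + 120 = 285 minutes.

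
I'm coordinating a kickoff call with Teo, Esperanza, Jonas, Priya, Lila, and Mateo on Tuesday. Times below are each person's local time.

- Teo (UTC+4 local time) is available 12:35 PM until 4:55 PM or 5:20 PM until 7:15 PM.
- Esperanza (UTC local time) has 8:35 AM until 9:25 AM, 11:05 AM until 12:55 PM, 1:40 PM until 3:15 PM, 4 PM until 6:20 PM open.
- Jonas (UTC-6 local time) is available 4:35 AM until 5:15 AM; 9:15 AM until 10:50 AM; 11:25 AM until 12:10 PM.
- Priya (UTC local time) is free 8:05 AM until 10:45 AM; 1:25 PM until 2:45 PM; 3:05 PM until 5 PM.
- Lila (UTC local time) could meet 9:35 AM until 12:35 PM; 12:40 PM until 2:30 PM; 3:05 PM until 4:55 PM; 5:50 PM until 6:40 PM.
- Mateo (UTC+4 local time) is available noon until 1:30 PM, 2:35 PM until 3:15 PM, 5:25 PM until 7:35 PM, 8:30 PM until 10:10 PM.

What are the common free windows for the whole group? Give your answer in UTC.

Teo in UTC: 08:35-12:55, 13:20-15:15 (subtract 4h to convert from UTC+4).
Esperanza in UTC: 08:35-09:25, 11:05-12:55, 13:40-15:15, 16:00-18:20.
Jonas in UTC: 10:35-11:15, 15:15-16:50, 17:25-18:10 (add 6h to convert from UTC-6).
Priya in UTC: 08:05-10:45, 13:25-14:45, 15:05-17:00.
Lila in UTC: 09:35-12:35, 12:40-14:30, 15:05-16:55, 17:50-18:40.
Mateo in UTC: 08:00-09:30, 10:35-11:15, 13:25-15:35, 16:30-18:10 (subtract 4h to convert from UTC+4).
Teo ∩ Esperanza: 08:35-09:25, 11:05-12:55, 13:40-15:15.
Teo ∩ Esperanza ∩ Jonas: 11:05-11:15.
Teo ∩ Esperanza ∩ Jonas ∩ Priya: ∅.
Teo ∩ Esperanza ∩ Jonas ∩ Priya ∩ Lila: ∅.
Teo ∩ Esperanza ∩ Jonas ∩ Priya ∩ Lila ∩ Mateo: ∅.
There is no time when everyone is free.

none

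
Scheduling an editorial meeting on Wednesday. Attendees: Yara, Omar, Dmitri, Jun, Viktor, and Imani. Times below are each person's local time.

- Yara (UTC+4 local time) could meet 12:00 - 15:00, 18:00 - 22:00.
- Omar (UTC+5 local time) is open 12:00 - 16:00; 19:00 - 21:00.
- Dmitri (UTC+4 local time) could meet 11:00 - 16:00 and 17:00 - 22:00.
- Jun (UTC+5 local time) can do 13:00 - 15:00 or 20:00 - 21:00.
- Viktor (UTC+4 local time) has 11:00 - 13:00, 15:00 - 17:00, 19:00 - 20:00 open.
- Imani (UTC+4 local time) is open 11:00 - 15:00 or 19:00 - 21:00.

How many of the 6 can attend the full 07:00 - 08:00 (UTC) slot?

4

Yara in UTC: 08:00-11:00, 14:00-18:00 (subtract 4h to convert from UTC+4).
Omar in UTC: 07:00-11:00, 14:00-16:00 (subtract 5h to convert from UTC+5).
Dmitri in UTC: 07:00-12:00, 13:00-18:00 (subtract 4h to convert from UTC+4).
Jun in UTC: 08:00-10:00, 15:00-16:00 (subtract 5h to convert from UTC+5).
Viktor in UTC: 07:00-09:00, 11:00-13:00, 15:00-16:00 (subtract 4h to convert from UTC+4).
Imani in UTC: 07:00-11:00, 15:00-17:00 (subtract 4h to convert from UTC+4).
Omar, Dmitri, Viktor, and Imani can make the full 07:00-08:00 slot — that's 4.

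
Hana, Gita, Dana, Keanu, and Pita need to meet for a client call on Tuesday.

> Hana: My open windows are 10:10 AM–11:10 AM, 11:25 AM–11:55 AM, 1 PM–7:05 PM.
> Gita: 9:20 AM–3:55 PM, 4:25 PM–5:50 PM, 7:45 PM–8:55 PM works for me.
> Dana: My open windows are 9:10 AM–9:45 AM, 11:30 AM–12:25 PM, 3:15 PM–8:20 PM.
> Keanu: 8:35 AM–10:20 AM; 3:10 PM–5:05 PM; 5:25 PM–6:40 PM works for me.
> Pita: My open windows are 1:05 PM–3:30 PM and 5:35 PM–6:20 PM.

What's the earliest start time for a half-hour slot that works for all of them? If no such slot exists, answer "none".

Hana ∩ Gita: 10:10-11:10, 11:25-11:55, 13:00-15:55, 16:25-17:50.
Hana ∩ Gita ∩ Dana: 11:30-11:55, 15:15-15:55, 16:25-17:50.
Hana ∩ Gita ∩ Dana ∩ Keanu: 15:15-15:55, 16:25-17:05, 17:25-17:50.
Hana ∩ Gita ∩ Dana ∩ Keanu ∩ Pita: 15:15-15:30, 17:35-17:50.
No common window is at least 30 minutes long.

none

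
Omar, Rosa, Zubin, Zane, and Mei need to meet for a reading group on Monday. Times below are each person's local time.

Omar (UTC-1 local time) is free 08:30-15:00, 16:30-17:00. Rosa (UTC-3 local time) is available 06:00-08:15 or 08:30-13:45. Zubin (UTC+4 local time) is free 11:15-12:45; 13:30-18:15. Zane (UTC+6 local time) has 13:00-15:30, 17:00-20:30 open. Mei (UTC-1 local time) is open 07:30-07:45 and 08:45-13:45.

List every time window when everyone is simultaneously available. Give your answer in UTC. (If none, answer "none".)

Omar in UTC: 09:30-16:00, 17:30-18:00 (add 1h to convert from UTC-1).
Rosa in UTC: 09:00-11:15, 11:30-16:45 (add 3h to convert from UTC-3).
Zubin in UTC: 07:15-08:45, 09:30-14:15 (subtract 4h to convert from UTC+4).
Zane in UTC: 07:00-09:30, 11:00-14:30 (subtract 6h to convert from UTC+6).
Mei in UTC: 08:30-08:45, 09:45-14:45 (add 1h to convert from UTC-1).
Omar ∩ Rosa: 09:30-11:15, 11:30-16:00.
Omar ∩ Rosa ∩ Zubin: 09:30-11:15, 11:30-14:15.
Omar ∩ Rosa ∩ Zubin ∩ Zane: 11:00-11:15, 11:30-14:15.
Omar ∩ Rosa ∩ Zubin ∩ Zane ∩ Mei: 11:00-11:15, 11:30-14:15.

11:00-11:15, 11:30-14:15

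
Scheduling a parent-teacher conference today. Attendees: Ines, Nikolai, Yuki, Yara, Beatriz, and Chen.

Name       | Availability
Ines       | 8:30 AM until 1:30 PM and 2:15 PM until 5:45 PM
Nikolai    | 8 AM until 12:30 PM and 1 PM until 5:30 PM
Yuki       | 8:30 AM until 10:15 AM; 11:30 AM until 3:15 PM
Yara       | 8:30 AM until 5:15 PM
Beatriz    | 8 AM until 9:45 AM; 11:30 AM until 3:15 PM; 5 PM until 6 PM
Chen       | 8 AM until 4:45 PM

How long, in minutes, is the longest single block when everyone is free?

75

Ines ∩ Nikolai: 08:30-12:30, 13:00-13:30, 14:15-17:30.
Ines ∩ Nikolai ∩ Yuki: 08:30-10:15, 11:30-12:30, 13:00-13:30, 14:15-15:15.
Ines ∩ Nikolai ∩ Yuki ∩ Yara: 08:30-10:15, 11:30-12:30, 13:00-13:30, 14:15-15:15.
Ines ∩ Nikolai ∩ Yuki ∩ Yara ∩ Beatriz: 08:30-09:45, 11:30-12:30, 13:00-13:30, 14:15-15:15.
Ines ∩ Nikolai ∩ Yuki ∩ Yara ∩ Beatriz ∩ Chen: 08:30-09:45, 11:30-12:30, 13:00-13:30, 14:15-15:15.
So the common availability across everyone is 08:30-09:45, 11:30-12:30, 13:00-13:30, 14:15-15:15.
The longest is 08:30-09:45 at 75 minutes.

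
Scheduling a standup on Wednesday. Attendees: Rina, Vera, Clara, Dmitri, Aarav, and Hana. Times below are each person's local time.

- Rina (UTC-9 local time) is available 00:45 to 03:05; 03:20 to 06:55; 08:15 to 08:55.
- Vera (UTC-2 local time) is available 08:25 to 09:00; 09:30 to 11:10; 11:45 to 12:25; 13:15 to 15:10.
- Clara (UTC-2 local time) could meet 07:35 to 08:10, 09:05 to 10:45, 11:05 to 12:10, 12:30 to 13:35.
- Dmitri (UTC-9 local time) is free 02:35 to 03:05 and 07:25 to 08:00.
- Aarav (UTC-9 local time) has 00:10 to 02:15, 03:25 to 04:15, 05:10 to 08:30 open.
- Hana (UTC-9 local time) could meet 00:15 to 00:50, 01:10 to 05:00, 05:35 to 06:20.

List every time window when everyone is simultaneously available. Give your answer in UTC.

none

Rina in UTC: 09:45-12:05, 12:20-15:55, 17:15-17:55 (add 9h to convert from UTC-9).
Vera in UTC: 10:25-11:00, 11:30-13:10, 13:45-14:25, 15:15-17:10 (add 2h to convert from UTC-2).
Clara in UTC: 09:35-10:10, 11:05-12:45, 13:05-14:10, 14:30-15:35 (add 2h to convert from UTC-2).
Dmitri in UTC: 11:35-12:05, 16:25-17:00 (add 9h to convert from UTC-9).
Aarav in UTC: 09:10-11:15, 12:25-13:15, 14:10-17:30 (add 9h to convert from UTC-9).
Hana in UTC: 09:15-09:50, 10:10-14:00, 14:35-15:20 (add 9h to convert from UTC-9).
Rina ∩ Vera: 10:25-11:00, 11:30-12:05, 12:20-13:10, 13:45-14:25, 15:15-15:55.
Rina ∩ Vera ∩ Clara: 11:30-12:05, 12:20-12:45, 13:05-13:10, 13:45-14:10, 15:15-15:35.
Rina ∩ Vera ∩ Clara ∩ Dmitri: 11:35-12:05.
Rina ∩ Vera ∩ Clara ∩ Dmitri ∩ Aarav: ∅.
Rina ∩ Vera ∩ Clara ∩ Dmitri ∩ Aarav ∩ Hana: ∅.
There is no time when everyone is free.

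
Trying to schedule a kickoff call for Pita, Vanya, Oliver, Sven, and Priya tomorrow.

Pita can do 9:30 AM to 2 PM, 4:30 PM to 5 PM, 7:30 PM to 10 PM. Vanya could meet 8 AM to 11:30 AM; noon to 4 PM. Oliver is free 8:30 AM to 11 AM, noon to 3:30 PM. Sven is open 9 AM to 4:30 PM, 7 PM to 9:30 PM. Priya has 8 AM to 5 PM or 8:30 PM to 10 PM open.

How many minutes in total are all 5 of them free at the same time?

210

Pita ∩ Vanya: 09:30-11:30, 12:00-14:00.
Pita ∩ Vanya ∩ Oliver: 09:30-11:00, 12:00-14:00.
Pita ∩ Vanya ∩ Oliver ∩ Sven: 09:30-11:00, 12:00-14:00.
Pita ∩ Vanya ∩ Oliver ∩ Sven ∩ Priya: 09:30-11:00, 12:00-14:00.
So the common availability across everyone is 09:30-11:00, 12:00-14:00.
Summing the common windows: 90 + 120 = 210 minutes.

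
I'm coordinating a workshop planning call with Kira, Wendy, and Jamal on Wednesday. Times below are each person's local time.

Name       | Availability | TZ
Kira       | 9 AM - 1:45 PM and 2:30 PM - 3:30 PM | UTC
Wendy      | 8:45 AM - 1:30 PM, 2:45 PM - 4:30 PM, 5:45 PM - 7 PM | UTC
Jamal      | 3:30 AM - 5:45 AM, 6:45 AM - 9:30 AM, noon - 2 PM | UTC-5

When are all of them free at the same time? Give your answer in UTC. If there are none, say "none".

Kira in UTC: 09:00-13:45, 14:30-15:30.
Wendy in UTC: 08:45-13:30, 14:45-16:30, 17:45-19:00.
Jamal in UTC: 08:30-10:45, 11:45-14:30, 17:00-19:00 (add 5h to convert from UTC-5).
Kira ∩ Wendy: 09:00-13:30, 14:45-15:30.
Kira ∩ Wendy ∩ Jamal: 09:00-10:45, 11:45-13:30.

09:00-10:45, 11:45-13:30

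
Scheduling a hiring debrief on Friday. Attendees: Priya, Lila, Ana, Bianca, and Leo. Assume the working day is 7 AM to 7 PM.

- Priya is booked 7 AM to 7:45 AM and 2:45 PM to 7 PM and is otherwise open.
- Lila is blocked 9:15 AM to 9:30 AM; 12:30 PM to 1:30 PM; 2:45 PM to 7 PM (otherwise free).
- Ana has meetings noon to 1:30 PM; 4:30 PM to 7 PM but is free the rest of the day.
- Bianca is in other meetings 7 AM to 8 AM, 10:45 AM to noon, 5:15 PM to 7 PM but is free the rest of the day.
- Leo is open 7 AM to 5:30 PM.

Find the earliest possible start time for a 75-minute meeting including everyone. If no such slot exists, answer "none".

Priya free: 07:45-14:45 (invert busy blocks within the working day).
Lila free: 07:00-09:15, 09:30-12:30, 13:30-14:45 (invert busy blocks within the working day).
Ana free: 07:00-12:00, 13:30-16:30 (invert busy blocks within the working day).
Bianca free: 08:00-10:45, 12:00-17:15 (invert busy blocks within the working day).
Leo free: 07:00-17:30.
Priya ∩ Lila: 07:45-09:15, 09:30-12:30, 13:30-14:45.
Priya ∩ Lila ∩ Ana: 07:45-09:15, 09:30-12:00, 13:30-14:45.
Priya ∩ Lila ∩ Ana ∩ Bianca: 08:00-09:15, 09:30-10:45, 13:30-14:45.
Priya ∩ Lila ∩ Ana ∩ Bianca ∩ Leo: 08:00-09:15, 09:30-10:45, 13:30-14:45.
The first common window of at least 75 minutes is 08:00-09:15, so the earliest start is 08:00.

08:00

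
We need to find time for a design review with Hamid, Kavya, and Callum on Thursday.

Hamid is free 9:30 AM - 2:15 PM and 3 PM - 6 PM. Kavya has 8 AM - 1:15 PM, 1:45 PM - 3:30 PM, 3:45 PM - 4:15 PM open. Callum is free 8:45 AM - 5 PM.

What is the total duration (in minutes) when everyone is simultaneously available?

315

Hamid ∩ Kavya: 09:30-13:15, 13:45-14:15, 15:00-15:30, 15:45-16:15.
Hamid ∩ Kavya ∩ Callum: 09:30-13:15, 13:45-14:15, 15:00-15:30, 15:45-16:15.
Summing the common windows: 225 + 30 + 30 + 30 = 315 minutes.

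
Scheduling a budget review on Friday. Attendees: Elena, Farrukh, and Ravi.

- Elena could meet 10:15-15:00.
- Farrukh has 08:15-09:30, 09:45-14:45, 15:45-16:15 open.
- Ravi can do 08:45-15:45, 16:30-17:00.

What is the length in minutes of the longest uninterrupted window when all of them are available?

Elena ∩ Farrukh: 10:15-14:45.
Elena ∩ Farrukh ∩ Ravi: 10:15-14:45.
Those are the intersection windows.
The longest is 10:15-14:45 at 270 minutes.

270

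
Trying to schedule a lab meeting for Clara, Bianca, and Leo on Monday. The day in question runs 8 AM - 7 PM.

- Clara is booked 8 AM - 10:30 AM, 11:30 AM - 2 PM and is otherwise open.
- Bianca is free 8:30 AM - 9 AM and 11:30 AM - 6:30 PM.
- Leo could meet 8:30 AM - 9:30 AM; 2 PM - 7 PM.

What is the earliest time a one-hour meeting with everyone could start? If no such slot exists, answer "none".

Clara free: 10:30-11:30, 14:00-19:00 (invert busy blocks within the working day).
Bianca free: 08:30-09:00, 11:30-18:30.
Leo free: 08:30-09:30, 14:00-19:00.
Clara ∩ Bianca: 14:00-18:30.
Clara ∩ Bianca ∩ Leo: 14:00-18:30.
The first common window of at least 60 minutes is 14:00-18:30, so the earliest start is 14:00.

14:00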